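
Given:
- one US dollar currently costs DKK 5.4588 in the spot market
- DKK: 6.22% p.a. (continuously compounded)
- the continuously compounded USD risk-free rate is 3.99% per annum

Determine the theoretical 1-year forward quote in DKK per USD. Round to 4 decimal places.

5.5819

T = 1 year.
DKK growth factor: e^(0.0622×1) = 1.0641752.
USD accumulates by e^(0.0399×1) = 1.0407067.
CIP: F = S · (grow DKK)/(grow USD) = 5.4588 × 1.0641752/1.0407067 = 5.581899 DKK per USD.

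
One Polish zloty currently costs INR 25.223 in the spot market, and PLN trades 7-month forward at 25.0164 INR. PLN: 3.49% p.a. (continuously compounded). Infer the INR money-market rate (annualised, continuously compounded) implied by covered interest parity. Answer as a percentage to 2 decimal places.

2.08%

T = 7/12 years.
F/S = 25.0164/25.223 = 0.9918091 = (growth of INR) / (growth of PLN).
PLN growth factor: e^(0.0349×7/12) = 1.020567.
That pins the INR growth at 1.0122076.
Take logs: ln 1.0122076 / (7/12) = 0.020801, so 2.08%.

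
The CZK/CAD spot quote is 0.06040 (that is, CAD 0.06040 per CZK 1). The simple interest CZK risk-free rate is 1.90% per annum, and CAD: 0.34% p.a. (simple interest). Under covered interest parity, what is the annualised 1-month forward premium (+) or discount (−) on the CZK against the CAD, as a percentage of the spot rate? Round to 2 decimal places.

T = 1/12 years.
CIP forward (CAD per CZK) = 0.0604 × 1.0002833/1.0015833 = 0.06032160.
Annualised premium = (F − S)/S × (1/T) = (0.06032160 − 0.0604)/0.0604 ÷ (1/12) = -1.56%.

-1.56%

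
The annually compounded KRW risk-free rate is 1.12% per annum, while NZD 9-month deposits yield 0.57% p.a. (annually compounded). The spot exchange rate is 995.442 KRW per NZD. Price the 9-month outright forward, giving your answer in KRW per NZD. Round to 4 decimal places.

999.5221

T = 9/12 years.
KRW growth factor: (1 + 0.0112)^(9/12) = 1.008388295.
NZD accumulates by (1 + 0.0057)^(9/12) = 1.004271961.
CIP: F = S · (grow KRW)/(grow NZD) = 995.442 × 1.008388295/1.004271961 = 999.522142 KRW per NZD.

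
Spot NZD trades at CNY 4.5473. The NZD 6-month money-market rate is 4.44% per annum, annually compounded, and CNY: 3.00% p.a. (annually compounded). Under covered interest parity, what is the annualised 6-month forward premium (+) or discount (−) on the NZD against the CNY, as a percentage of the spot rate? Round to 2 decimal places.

-1.38%

T = 6/12 years.
CIP forward (CNY per NZD) = 4.5473 × 1.0148892/1.0219589 = 4.5158427.
(F − S)/S ÷ T = (4.5158427 − 4.5473)/4.5473/(6/12) = -0.013836 → -1.38%.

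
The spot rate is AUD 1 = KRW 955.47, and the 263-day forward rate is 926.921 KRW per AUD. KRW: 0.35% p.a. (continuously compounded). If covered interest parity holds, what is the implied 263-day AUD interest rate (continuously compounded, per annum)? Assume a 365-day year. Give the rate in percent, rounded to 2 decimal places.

T = 263/365 years.
F/S = 926.921/955.47 = 0.9701205 = (growth of KRW) / (growth of AUD).
The KRW side grows by e^(0.0035×263/365) = 1.0025251.
That pins the AUD growth at 1.0334027.
r = ln(1.0334027)/(263/365) = 0.045600 → 4.56%.

4.56%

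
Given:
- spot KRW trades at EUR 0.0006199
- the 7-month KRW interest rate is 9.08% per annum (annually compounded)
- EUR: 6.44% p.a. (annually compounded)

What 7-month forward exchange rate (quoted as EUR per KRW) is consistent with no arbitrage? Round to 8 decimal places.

0.00061110

T = 7/12 years.
EUR accumulates by (1 + 0.0644)^(7/12) = 1.0370774.
KRW growth factor: (1 + 0.0908)^(7/12) = 1.0520055.
So F = 0.0006199 × 1.0370774 / 1.0520055 = 0.0006111035 (EUR/KRW).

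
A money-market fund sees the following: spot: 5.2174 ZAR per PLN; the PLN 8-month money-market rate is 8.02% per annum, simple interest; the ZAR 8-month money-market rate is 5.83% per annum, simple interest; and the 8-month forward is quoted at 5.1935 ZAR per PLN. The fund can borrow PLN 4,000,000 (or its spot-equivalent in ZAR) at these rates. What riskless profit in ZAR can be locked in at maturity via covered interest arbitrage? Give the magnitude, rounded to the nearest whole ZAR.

T = 8/12 years.
Keep in PLN, deliver into the forward: 4,000,000·1.0534666667·5.1935 = ZAR 21,884,716.53.
Swap to ZAR now, deposit: 4,000,000·5.2174·1.0388666667 = ZAR 21,680,731.79.
The quoted forward overvalues PLN, so borrow ZAR, buy PLN at spot, deposit the PLN at 8.02%, and sell the proceeds forward at 5.1935.
Arbitrage profit = |21,884,716.53 − 21,680,731.79| = ZAR 203,985.

ZAR 203,985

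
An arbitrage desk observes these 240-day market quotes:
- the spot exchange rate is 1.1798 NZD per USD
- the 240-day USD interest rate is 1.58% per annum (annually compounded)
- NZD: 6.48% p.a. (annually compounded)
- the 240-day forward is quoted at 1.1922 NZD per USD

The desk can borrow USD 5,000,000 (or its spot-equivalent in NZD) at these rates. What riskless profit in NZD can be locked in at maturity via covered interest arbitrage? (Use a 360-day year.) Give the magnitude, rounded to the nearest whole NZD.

NZD 127,536

T = 240/360 years.
Keep in USD, deliver into the forward: 5,000,000·1.010505789·1.1922 = NZD 6,023,625.01.
Swap to NZD now, deposit: 5,000,000·1.1798·1.04274639 = NZD 6,151,160.95.
The quoted forward undervalues USD, so borrow USD, convert to NZD at spot, deposit the NZD at 6.48%, and buy USD forward at 1.1922 to cover the loan.
Arbitrage profit = |6,023,625.01 − 6,151,160.95| = NZD 127,536.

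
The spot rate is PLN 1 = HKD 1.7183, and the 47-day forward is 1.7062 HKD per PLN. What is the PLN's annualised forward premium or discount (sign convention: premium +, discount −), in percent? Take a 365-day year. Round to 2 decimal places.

T = 47/365 years.
(F − S)/S = (1.7062 − 1.7183)/1.7183 = -0.0070418.
Annualise by dividing by T: -0.0070418 / (47/365) = -0.054686 → -5.47%.

-5.47%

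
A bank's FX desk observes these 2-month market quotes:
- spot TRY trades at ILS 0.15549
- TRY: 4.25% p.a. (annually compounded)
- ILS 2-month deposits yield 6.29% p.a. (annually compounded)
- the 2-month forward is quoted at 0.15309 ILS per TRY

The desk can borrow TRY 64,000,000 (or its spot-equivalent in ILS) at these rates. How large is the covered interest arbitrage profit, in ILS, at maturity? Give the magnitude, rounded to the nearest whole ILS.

ILS 187,087

T = 2/12 years.
Keep in TRY, deliver into the forward: 64,000,000·1.006961062·0.15309 = ILS 9,865,962.81.
Swap to ILS now, deposit: 64,000,000·0.15549·1.010218695 = ILS 10,053,049.91.
The quoted forward undervalues TRY, so borrow TRY, convert to ILS at spot, deposit the ILS at 6.29%, and buy TRY forward at 0.15309 to cover the loan.
Profit = 10,053,049.91 − 9,865,962.81 = ILS 187,087.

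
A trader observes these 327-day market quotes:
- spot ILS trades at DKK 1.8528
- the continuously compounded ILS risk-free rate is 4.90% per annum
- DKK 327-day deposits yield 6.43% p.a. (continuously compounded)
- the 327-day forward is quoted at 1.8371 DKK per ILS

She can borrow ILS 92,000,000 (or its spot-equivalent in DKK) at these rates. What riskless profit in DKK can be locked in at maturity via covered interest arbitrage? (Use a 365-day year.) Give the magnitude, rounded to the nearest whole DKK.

T = 327/365 years.
Keep in ILS, deliver into the forward: 92,000,000·1.04487643054·1.8371 = DKK 176,597,909.13.
Swap to DKK now, deposit: 92,000,000·1.8528·1.05929728905 = DKK 180,565,273.58.
The quoted forward undervalues ILS, so borrow ILS, convert to DKK at spot, deposit the DKK at 6.43%, and buy ILS forward at 1.8371 to cover the loan.
Arbitrage profit = |176,597,909.13 − 180,565,273.58| = DKK 3,967,364.

DKK 3,967,364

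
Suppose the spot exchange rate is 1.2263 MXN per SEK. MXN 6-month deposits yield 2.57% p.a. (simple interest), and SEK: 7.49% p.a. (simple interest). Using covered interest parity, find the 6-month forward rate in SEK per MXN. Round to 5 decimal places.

0.83527

T = 6/12 years.
Growth of 1 MXN over T: 1 + 0.0257×6/12 = 1.012850.
Growth of 1 SEK over T: 1 + 0.0749×6/12 = 1.037450.
So F = 1.2263 × 1.012850 / 1.037450 = 1.197222 (MXN/SEK).
Quoted the other way: 1/1.197222 = 0.83527 SEK per MXN.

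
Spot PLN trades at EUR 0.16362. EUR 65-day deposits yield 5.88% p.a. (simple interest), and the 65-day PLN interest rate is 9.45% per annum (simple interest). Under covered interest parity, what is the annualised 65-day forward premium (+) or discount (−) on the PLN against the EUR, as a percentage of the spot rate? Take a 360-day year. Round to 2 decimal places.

T = 65/360 years.
CIP forward (EUR per PLN) = 0.16362 × 1.0106167/1.0170625 = 0.16258303.
Annualised premium = (F − S)/S × (1/T) = (0.16258303 − 0.16362)/0.16362 ÷ (65/360) = -3.51%.

-3.51%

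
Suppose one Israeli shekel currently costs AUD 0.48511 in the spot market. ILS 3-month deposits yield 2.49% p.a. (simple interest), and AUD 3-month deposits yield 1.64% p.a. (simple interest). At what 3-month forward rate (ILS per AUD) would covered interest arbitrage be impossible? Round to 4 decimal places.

2.0658

T = 3/12 years.
AUD growth factor: 1 + 0.0164×3/12 = 1.004100.
ILS growth factor: 1 + 0.0249×3/12 = 1.006225.
Forward (AUD per ILS) = 0.48511 × 1.004100 / 1.006225 = 0.4840855.
Quoted the other way: 1/0.4840855 = 2.0658 ILS per AUD.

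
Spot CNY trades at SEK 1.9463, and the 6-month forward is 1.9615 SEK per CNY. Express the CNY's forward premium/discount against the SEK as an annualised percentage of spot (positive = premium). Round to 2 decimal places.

+1.56%

T = 6/12 years.
CNY trades forward at +0.78097% vs spot over the period.
Per annum: 0.0078097 / (6/12) = 0.015619 = 1.56%.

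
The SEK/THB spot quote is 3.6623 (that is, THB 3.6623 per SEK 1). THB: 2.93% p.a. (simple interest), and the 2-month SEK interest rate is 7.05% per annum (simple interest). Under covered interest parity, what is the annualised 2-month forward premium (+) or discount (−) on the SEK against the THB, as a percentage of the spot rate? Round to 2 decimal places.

-4.07%

T = 2/12 years.
CIP forward (THB per SEK) = 3.6623 × 1.0048833/1.011750 = 3.6374441.
(F − S)/S ÷ T = (3.6374441 − 3.6623)/3.6623/(2/12) = -0.040722 → -4.07%.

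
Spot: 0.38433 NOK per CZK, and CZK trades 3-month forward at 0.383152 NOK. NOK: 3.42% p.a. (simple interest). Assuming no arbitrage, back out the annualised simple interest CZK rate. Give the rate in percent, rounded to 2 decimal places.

T = 3/12 years.
By CIP, F/S equals the NOK-to-CZK growth ratio: 0.383152/0.38433 = 0.9969349.
The NOK side grows by 1 + 0.0342×3/12 = 1.008550.
So the CZK growth factor = 1.0116508.
(1.0116508 − 1)/T = 0.046603, i.e. 4.66%.

4.66%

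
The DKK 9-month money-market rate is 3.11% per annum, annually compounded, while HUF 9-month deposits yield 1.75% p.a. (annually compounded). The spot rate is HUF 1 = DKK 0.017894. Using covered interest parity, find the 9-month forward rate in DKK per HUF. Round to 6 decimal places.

0.018073

T = 9/12 years.
DKK accumulates by (1 + 0.0311)^(9/12) = 1.0232355.
HUF accumulates by (1 + 0.0175)^(9/12) = 1.0130965.
CIP: F = S · (grow DKK)/(grow HUF) = 0.017894 × 1.0232355/1.0130965 = 0.01807308 DKK per HUF.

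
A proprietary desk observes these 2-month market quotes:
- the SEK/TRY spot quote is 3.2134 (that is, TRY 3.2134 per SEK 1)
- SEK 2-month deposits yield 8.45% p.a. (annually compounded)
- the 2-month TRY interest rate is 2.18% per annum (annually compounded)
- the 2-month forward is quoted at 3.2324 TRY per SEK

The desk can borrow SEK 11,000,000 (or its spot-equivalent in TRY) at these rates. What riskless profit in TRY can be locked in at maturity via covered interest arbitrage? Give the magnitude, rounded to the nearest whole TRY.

T = 2/12 years.
Keep in SEK, deliver into the forward: 11,000,000·1.0136116482·3.2324 = TRY 36,040,381.21.
Swap to TRY now, deposit: 11,000,000·3.2134·1.0036007635 = TRY 35,474,677.63.
The quoted forward overvalues SEK, so borrow TRY, buy SEK at spot, deposit the SEK at 8.45%, and sell the proceeds forward at 3.2324.
The gap between the two covered legs is TRY 565,704.

TRY 565,704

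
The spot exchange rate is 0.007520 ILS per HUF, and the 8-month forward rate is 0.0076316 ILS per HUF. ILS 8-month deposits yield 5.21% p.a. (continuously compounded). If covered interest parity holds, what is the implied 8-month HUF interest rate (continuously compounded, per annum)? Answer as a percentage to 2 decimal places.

3.00%

T = 8/12 years.
By CIP, F/S equals the ILS-to-HUF growth ratio: 0.0076316/0.00752 = 1.0148404.
ILS growth factor: e^(0.0521×8/12) = 1.0353436.
So the HUF growth factor = 1.0202034.
r = ln(1.0202034)/(8/12) = 0.030003 → 3.00%.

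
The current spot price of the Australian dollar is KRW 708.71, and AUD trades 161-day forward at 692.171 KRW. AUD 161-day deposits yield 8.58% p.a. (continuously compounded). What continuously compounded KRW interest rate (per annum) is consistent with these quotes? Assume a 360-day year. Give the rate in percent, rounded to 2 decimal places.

T = 161/360 years.
CIP gives F = S · g_KRW/g_AUD, so g_KRW/g_AUD = 692.171/708.71 = 0.9766632.
The AUD side grows by e^(0.0858×161/360) = 1.0391174.
That pins the KRW growth at 1.0148677.
r = ln(1.0148677)/(161/360) = 0.033000 → 3.30%.

3.30%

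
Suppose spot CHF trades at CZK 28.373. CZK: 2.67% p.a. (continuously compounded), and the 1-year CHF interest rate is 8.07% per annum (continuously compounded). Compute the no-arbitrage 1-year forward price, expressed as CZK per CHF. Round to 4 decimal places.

T = 1 year.
CZK growth factor: e^(0.0267×1) = 1.02705964.
Growth of 1 CHF over T: e^(0.0807×1) = 1.08404563.
So F = 28.373 × 1.02705964 / 1.08404563 = 26.881491 (CZK/CHF).

26.8815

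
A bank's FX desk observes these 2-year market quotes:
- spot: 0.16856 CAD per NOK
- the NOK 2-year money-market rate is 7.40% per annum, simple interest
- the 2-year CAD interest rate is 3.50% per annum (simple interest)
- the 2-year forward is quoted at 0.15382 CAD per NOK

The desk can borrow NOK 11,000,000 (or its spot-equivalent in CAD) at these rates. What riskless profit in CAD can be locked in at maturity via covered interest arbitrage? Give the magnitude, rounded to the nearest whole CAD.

CAD 41,512

T = 2 years.
Keep in NOK, deliver into the forward: 11,000,000·1.148000·0.15382 = CAD 1,942,438.96.
Swap to CAD now, deposit: 11,000,000·0.16856·1.070000 = CAD 1,983,951.20.
The quoted forward undervalues NOK, so borrow NOK, convert to CAD at spot, deposit the CAD at 3.50%, and buy NOK forward at 0.15382 to cover the loan.
Arbitrage profit = |1,942,438.96 − 1,983,951.20| = CAD 41,512.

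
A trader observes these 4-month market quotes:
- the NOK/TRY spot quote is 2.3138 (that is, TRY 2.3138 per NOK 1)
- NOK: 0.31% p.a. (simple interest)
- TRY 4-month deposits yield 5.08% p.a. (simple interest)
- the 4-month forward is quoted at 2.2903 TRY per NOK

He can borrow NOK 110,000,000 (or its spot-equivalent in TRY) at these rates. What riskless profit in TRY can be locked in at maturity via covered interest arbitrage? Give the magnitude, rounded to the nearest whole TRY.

TRY 6,634,507

T = 4/12 years.
Route A — deposit NOK, sell forward: 110,000,000 × 1.00103333333 × 2.2903 = TRY 252,193,330.77.
Route B — convert at spot, deposit TRY: 110,000,000 × 2.3138 × 1.01693333333 = TRY 258,827,838.13.
The quoted forward undervalues NOK, so borrow NOK, convert to TRY at spot, deposit the TRY at 5.08%, and buy NOK forward at 2.2903 to cover the loan.
The gap between the two covered legs is TRY 6,634,507.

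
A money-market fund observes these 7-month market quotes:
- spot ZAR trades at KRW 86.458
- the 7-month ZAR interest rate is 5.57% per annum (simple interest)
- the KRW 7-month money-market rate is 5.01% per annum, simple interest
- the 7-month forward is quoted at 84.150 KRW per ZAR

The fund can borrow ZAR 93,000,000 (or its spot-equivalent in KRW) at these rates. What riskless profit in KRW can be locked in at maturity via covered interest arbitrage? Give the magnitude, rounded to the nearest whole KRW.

T = 7/12 years.
Invest the ZAR and cover forward: 93,000,000 × 1.032491666667 × 84.150 = KRW 8,080,228,158.75.
Convert at spot and invest in KRW: 93,000,000 × 86.458 × 1.029225 = KRW 8,275,580,359.65.
The quoted forward undervalues ZAR, so borrow ZAR, convert to KRW at spot, deposit the KRW at 5.01%, and buy ZAR forward at 84.150 to cover the loan.
Profit = 8,275,580,359.65 − 8,080,228,158.75 = KRW 195,352,201.

KRW 195,352,201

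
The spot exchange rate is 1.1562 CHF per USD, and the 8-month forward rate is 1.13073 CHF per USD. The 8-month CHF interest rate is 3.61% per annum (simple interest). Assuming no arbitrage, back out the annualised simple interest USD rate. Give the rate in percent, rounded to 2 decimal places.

T = 8/12 years.
CIP gives F = S · g_CHF/g_USD, so g_CHF/g_USD = 1.13073/1.1562 = 0.9779709.
The CHF side grows by 1 + 0.0361×8/12 = 1.0240667.
That pins the USD growth at 1.0471341.
(1.0471341 − 1)/T = 0.070701, i.e. 7.07%.

7.07%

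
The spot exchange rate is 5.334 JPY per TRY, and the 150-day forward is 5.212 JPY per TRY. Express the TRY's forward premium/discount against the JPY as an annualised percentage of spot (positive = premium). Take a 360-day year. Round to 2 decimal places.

-5.49%

T = 150/360 years.
Period premium: (5.212 − 5.334)/5.334 = -0.0228721.
Annualise by dividing by T: -0.0228721 / (150/360) = -0.054893 → -5.49%.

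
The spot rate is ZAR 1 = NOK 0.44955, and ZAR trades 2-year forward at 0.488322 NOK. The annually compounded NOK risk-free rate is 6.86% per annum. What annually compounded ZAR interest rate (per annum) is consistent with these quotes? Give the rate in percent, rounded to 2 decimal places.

T = 2 years.
By CIP, F/S equals the NOK-to-ZAR growth ratio: 0.488322/0.44955 = 1.0862462.
NOK growth factor: (1 + 0.0686)^2 = 1.141906.
That pins the ZAR growth at 1.0512405.
r = 1.0512405^(1/2) − 1 = 0.025300 → 2.53%.

2.53%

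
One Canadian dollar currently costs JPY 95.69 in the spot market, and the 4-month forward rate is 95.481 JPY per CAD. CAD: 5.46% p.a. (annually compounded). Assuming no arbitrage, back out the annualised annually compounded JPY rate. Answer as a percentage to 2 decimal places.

4.77%

T = 4/12 years.
CIP gives F = S · g_JPY/g_CAD, so g_JPY/g_CAD = 95.481/95.69 = 0.9978159.
The CAD side grows by (1 + 0.0546)^(4/12) = 1.0178785.
So the JPY growth factor = 1.0156554.
Annualise: 1.0156554^(12/4) − 1 = 0.047705 = 4.77%.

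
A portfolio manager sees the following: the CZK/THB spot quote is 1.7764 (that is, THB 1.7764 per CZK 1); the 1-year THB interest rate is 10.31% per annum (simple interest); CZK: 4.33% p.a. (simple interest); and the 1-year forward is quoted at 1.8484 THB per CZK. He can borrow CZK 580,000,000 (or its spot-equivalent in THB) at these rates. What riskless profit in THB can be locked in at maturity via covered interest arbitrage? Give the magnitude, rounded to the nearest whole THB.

THB 18,044,450

T = 1 year.
Keep in CZK, deliver into the forward: 580,000,000·1.043300·1.8484 = THB 1,118,492,717.60.
Swap to THB now, deposit: 580,000,000·1.7764·1.103100 = THB 1,136,537,167.20.
The quoted forward undervalues CZK, so borrow CZK, convert to THB at spot, deposit the THB at 10.31%, and buy CZK forward at 1.8484 to cover the loan.
Profit = 1,136,537,167.20 − 1,118,492,717.60 = THB 18,044,450.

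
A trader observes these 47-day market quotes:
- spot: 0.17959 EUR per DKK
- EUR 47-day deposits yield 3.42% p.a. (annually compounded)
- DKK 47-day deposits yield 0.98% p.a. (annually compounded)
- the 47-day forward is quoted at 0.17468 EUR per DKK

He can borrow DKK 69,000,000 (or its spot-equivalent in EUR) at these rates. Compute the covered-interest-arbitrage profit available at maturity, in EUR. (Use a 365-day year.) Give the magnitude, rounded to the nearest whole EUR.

EUR 377,420

T = 47/365 years.
Route A — deposit DKK, sell forward: 69,000,000 × 1.0012565633 × 0.17468 = EUR 12,068,065.26.
Route B — convert at spot, deposit EUR: 69,000,000 × 0.17959 × 1.004339593 = EUR 12,445,484.98.
The quoted forward undervalues DKK, so borrow DKK, convert to EUR at spot, deposit the EUR at 3.42%, and buy DKK forward at 0.17468 to cover the loan.
Profit = 12,445,484.98 − 12,068,065.26 = EUR 377,420.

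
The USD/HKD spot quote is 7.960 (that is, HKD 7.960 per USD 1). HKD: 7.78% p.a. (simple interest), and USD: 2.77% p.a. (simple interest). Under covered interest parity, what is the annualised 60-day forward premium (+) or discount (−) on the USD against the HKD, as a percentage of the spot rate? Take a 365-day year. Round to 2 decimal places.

+4.99%

T = 60/365 years.
No-arbitrage forward: 7.96 × 1.012789 / 1.0045534 = 8.025258 HKD/USD.
(F − S)/S ÷ T = (8.025258 − 7.96)/7.96/(60/365) = 0.049873 → 4.99%.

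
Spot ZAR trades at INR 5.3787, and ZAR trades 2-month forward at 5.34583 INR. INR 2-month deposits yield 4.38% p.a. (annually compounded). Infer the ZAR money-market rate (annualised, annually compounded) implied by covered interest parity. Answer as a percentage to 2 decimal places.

T = 2/12 years.
CIP gives F = S · g_INR/g_ZAR, so g_INR/g_ZAR = 5.34583/5.3787 = 0.9938889.
INR growth factor: (1 + 0.0438)^(2/12) = 1.0071702.
So the ZAR growth factor = 1.013363.
r = 1.013363^(12/2) − 1 = 0.082905 → 8.29%.

8.29%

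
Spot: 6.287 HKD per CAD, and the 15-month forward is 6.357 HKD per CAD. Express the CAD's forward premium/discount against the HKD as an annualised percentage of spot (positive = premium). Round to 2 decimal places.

T = 15/12 years.
Period premium: (6.357 − 6.287)/6.287 = 0.0111341.
×(1/T) gives 0.89% p.a.

+0.89%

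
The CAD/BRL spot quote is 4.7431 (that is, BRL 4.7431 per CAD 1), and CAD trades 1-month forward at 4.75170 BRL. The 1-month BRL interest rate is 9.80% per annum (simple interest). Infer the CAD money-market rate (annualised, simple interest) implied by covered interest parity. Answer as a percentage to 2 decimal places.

T = 1/12 years.
By CIP, F/S equals the BRL-to-CAD growth ratio: 4.7517/4.7431 = 1.0018132.
BRL growth factor: 1 + 0.0980×1/12 = 1.0081667.
Hence g_CAD = 1.006342.
(1.006342 − 1)/T = 0.076104, i.e. 7.61%.

7.61%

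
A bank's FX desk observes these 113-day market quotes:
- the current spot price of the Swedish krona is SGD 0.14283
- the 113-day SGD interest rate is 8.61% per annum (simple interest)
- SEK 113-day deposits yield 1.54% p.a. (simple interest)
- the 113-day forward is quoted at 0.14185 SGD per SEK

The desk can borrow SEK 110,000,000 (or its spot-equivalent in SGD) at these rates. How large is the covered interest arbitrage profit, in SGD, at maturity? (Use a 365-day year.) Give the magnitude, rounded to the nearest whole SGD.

SGD 452,202

T = 113/365 years.
Route A — deposit SEK, sell forward: 110,000,000 × 1.0047676712 × 0.14185 = SGD 15,677,892.36.
Route B — convert at spot, deposit SGD: 110,000,000 × 0.14283 × 1.0266556164 = SGD 16,130,094.39.
The quoted forward undervalues SEK, so borrow SEK, convert to SGD at spot, deposit the SGD at 8.61%, and buy SEK forward at 0.14185 to cover the loan.
Arbitrage profit = |15,677,892.36 − 16,130,094.39| = SGD 452,202.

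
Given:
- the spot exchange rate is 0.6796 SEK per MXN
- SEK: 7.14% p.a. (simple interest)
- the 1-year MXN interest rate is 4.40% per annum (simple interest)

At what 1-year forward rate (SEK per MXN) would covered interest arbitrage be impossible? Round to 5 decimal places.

0.69744

T = 1 year.
SEK growth factor: 1 + 0.0714×1 = 1.071400.
MXN growth factor: 1 + 0.0440×1 = 1.044000.
So F = 0.6796 × 1.071400 / 1.044000 = 0.6974362 (SEK/MXN).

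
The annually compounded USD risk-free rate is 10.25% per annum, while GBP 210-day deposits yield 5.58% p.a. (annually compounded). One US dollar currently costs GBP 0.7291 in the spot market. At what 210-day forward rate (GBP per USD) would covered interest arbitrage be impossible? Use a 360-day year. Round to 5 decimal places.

T = 210/360 years.
Growth of 1 GBP over T: (1 + 0.0558)^(210/360) = 1.0321813.
USD growth factor: (1 + 0.1025)^(210/360) = 1.0585731.
So F = 0.7291 × 1.0321813 / 1.0585731 = 0.7109225 (GBP/USD).

0.71092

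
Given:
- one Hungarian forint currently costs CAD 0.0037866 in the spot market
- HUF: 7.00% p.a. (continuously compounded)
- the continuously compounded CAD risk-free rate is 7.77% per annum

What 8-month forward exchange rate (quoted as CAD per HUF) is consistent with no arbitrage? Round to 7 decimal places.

T = 8/12 years.
CAD growth factor: e^(0.0777×8/12) = 1.0531651.
HUF growth factor: e^(0.0700×8/12) = 1.0477727.
CIP: F = S · (grow CAD)/(grow HUF) = 0.0037866 × 1.0531651/1.0477727 = 0.003806088 CAD per HUF.

0.0038061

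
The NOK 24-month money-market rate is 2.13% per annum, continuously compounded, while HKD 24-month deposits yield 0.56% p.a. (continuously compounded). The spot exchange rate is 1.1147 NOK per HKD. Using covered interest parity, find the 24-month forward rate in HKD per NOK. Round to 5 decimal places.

T = 2 years.
Growth of 1 NOK over T: e^(0.0213×2) = 1.0435204.
Growth of 1 HKD over T: e^(0.0056×2) = 1.011263.
So F = 1.1147 × 1.0435204 / 1.011263 = 1.150257 (NOK/HKD).
Invert for HKD per NOK: 1 / 1.150257 = 0.86937.

0.86937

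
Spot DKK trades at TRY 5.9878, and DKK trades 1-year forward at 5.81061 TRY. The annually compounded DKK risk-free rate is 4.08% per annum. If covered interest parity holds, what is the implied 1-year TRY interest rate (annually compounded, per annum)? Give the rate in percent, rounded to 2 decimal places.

T = 1 year.
By CIP, F/S equals the TRY-to-DKK growth ratio: 5.81061/5.9878 = 0.9704082.
The DKK side grows by (1 + 0.0408)^1 = 1.040800.
So the TRY growth factor = 1.0100009.
r = 1.0100009^(1/1) − 1 = 0.010001 → 1.00%.

1.00%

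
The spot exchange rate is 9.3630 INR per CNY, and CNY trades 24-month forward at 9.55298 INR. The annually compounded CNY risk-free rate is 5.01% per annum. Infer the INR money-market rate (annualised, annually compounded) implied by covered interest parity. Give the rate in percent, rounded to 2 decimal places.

6.07%

T = 2 years.
By CIP, F/S equals the INR-to-CNY growth ratio: 9.55298/9.363 = 1.0202905.
The CNY side grows by (1 + 0.0501)^2 = 1.102710.
That pins the INR growth at 1.1250845.
Annualise: 1.1250845^(1/2) − 1 = 0.060700 = 6.07%.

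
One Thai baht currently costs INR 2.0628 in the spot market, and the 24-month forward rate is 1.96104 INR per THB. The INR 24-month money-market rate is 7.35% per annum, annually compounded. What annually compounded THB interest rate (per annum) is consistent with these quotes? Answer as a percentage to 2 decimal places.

10.10%

T = 2 years.
CIP gives F = S · g_INR/g_THB, so g_INR/g_THB = 1.96104/2.0628 = 0.9506690.
The INR side grows by (1 + 0.0735)^2 = 1.1524022.
So the THB growth factor = 1.2122013.
r = 1.2122013^(1/2) − 1 = 0.101000 → 10.10%.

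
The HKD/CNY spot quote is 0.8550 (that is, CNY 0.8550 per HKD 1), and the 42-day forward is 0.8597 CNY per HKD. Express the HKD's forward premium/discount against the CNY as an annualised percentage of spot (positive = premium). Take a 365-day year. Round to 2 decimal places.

+4.78%

T = 42/365 years.
(F − S)/S = (0.8597 − 0.855)/0.855 = 0.0054971.
Annualise by dividing by T: 0.0054971 / (42/365) = 0.047772 → 4.78%.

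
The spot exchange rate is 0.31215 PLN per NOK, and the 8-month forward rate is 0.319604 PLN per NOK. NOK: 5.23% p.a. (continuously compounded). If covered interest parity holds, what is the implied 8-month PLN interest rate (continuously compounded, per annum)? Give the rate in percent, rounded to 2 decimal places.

8.77%

T = 8/12 years.
By CIP, F/S equals the PLN-to-NOK growth ratio: 0.319604/0.31215 = 1.0238795.
The NOK side grows by e^(0.0523×8/12) = 1.0354816.
So the PLN growth factor = 1.0602084.
r = ln(1.0602084)/(8/12) = 0.087698 → 8.77%.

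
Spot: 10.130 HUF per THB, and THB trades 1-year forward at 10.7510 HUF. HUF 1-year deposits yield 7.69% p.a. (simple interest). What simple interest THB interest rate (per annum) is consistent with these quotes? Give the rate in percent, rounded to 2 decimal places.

T = 1 year.
CIP gives F = S · g_HUF/g_THB, so g_HUF/g_THB = 10.751/10.13 = 1.0613031.
The HUF side grows by 1 + 0.0769×1 = 1.076900.
So the THB growth factor = 1.014696.
r = (1.014696 − 1)/1 = 0.014696 → 1.47%.

1.47%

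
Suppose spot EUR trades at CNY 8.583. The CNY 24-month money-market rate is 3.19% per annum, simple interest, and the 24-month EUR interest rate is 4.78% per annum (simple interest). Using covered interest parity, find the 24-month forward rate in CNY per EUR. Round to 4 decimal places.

8.3339

T = 2 years.
Growth of 1 CNY over T: 1 + 0.0319×2 = 1.063800.
Growth of 1 EUR over T: 1 + 0.0478×2 = 1.095600.
Forward (CNY per EUR) = 8.583 × 1.063800 / 1.095600 = 8.333877.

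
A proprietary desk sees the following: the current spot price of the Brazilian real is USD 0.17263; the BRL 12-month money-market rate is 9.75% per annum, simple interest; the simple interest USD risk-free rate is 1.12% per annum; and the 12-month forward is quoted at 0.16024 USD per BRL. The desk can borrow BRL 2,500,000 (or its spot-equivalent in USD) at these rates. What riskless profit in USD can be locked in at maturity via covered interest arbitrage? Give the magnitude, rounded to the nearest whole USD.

USD 3,250

T = 1 year.
Keep in BRL, deliver into the forward: 2,500,000·1.097500·0.16024 = USD 439,658.50.
Swap to USD now, deposit: 2,500,000·0.17263·1.011200 = USD 436,408.64.
The quoted forward overvalues BRL, so borrow USD, buy BRL at spot, deposit the BRL at 9.75%, and sell the proceeds forward at 0.16024.
Arbitrage profit = |439,658.50 − 436,408.64| = USD 3,250.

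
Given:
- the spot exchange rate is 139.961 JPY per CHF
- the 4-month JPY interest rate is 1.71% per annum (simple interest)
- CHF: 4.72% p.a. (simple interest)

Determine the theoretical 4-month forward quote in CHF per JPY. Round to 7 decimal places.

T = 4/12 years.
Growth of 1 JPY over T: 1 + 0.0171×4/12 = 1.005700.
CHF accumulates by 1 + 0.0472×4/12 = 1.0157333.
CIP: F = S · (grow JPY)/(grow CHF) = 139.961 × 1.005700/1.0157333 = 138.5785 JPY per CHF.
Invert for CHF per JPY: 1 / 138.5785 = 0.0072161.

0.0072161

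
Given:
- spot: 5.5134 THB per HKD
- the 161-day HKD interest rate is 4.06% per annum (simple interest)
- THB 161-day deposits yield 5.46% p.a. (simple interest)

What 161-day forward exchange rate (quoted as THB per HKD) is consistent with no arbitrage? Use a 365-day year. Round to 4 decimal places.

5.5468

T = 161/365 years.
Growth of 1 THB over T: 1 + 0.0546×161/365 = 1.0240838.
HKD accumulates by 1 + 0.0406×161/365 = 1.0179085.
So F = 5.5134 × 1.0240838 / 1.0179085 = 5.546848 (THB/HKD).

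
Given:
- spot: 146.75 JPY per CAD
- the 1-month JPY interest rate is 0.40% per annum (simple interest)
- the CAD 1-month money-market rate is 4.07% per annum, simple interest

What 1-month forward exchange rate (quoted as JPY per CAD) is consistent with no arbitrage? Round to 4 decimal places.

146.3027

T = 1/12 years.
JPY accumulates by 1 + 0.0040×1/12 = 1.000333333.
CAD growth factor: 1 + 0.0407×1/12 = 1.003391667.
CIP: F = S · (grow JPY)/(grow CAD) = 146.75 × 1.000333333/1.003391667 = 146.302707 JPY per CAD.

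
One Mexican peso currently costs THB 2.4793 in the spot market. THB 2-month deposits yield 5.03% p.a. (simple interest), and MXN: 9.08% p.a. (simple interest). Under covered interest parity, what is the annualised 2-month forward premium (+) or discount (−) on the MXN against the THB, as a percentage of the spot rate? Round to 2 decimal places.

T = 2/12 years.
CIP forward (THB per MXN) = 2.4793 × 1.0083833/1.0151333 = 2.4628142.
Annualised premium = (F − S)/S × (1/T) = (2.4628142 − 2.4793)/2.4793 ÷ (2/12) = -3.99%.

-3.99%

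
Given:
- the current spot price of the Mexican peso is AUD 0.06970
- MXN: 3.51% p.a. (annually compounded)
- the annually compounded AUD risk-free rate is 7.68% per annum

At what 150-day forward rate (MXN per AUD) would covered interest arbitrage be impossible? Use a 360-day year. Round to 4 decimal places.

T = 150/360 years.
AUD accumulates by (1 + 0.0768)^(150/360) = 1.03131089.
Growth of 1 MXN over T: (1 + 0.0351)^(150/360) = 1.01447799.
So F = 0.0697 × 1.03131089 / 1.01447799 = 0.070856509 (AUD/MXN).
Quoted the other way: 1/0.070856509 = 14.1130 MXN per AUD.

14.1130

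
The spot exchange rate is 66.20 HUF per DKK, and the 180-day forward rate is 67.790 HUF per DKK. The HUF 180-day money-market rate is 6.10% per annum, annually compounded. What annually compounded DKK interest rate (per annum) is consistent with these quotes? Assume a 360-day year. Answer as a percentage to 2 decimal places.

T = 180/360 years.
By CIP, F/S equals the HUF-to-DKK growth ratio: 67.79/66.2 = 1.0240181.
HUF growth factor: (1 + 0.0610)^(180/360) = 1.0300485.
Hence g_DKK = 1.005889.
r = 1.005889^(360/180) − 1 = 0.011813 → 1.18%.

1.18%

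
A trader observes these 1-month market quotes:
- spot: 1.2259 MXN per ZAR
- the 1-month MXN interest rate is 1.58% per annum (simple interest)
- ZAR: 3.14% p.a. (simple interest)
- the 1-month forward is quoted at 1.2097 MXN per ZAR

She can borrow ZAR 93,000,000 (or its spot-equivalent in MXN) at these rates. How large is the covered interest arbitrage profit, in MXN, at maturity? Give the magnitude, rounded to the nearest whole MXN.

MXN 1,362,331

T = 1/12 years.
Keep in ZAR, deliver into the forward: 93,000,000·1.00261666667·1.2097 = MXN 112,796,480.50.
Swap to MXN now, deposit: 93,000,000·1.2259·1.00131666667 = MXN 114,158,811.46.
The quoted forward undervalues ZAR, so borrow ZAR, convert to MXN at spot, deposit the MXN at 1.58%, and buy ZAR forward at 1.2097 to cover the loan.
The gap between the two covered legs is MXN 1,362,331.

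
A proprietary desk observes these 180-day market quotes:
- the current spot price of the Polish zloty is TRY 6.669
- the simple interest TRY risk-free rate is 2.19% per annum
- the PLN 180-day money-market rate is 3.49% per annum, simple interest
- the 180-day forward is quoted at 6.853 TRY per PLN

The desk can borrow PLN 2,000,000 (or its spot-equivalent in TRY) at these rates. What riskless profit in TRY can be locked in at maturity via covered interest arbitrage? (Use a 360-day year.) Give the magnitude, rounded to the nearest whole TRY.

T = 180/360 years.
Keep in PLN, deliver into the forward: 2,000,000·1.017450·6.853 = TRY 13,945,169.70.
Swap to TRY now, deposit: 2,000,000·6.669·1.010950 = TRY 13,484,051.10.
The quoted forward overvalues PLN, so borrow TRY, buy PLN at spot, deposit the PLN at 3.49%, and sell the proceeds forward at 6.853.
The gap between the two covered legs is TRY 461,119.

TRY 461,119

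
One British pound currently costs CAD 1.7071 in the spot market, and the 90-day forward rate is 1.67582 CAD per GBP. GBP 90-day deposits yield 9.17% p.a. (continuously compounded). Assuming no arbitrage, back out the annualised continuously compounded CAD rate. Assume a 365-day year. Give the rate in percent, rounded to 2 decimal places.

T = 90/365 years.
By CIP, F/S equals the CAD-to-GBP growth ratio: 1.67582/1.7071 = 0.9816765.
The GBP side grows by e^(0.0917×90/365) = 1.0228685.
That pins the CAD growth at 1.004126.
Take logs: ln 1.004126 / (90/365) = 0.016699, so 1.67%.

1.67%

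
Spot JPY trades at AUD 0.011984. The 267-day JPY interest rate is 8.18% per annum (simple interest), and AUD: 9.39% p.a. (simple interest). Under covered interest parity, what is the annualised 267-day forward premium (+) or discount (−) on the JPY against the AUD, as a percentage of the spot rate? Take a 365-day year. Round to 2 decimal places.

+1.14%

T = 267/365 years.
CIP forward (AUD per JPY) = 0.011984 × 1.0686885/1.0598373 = 0.012084084.
Annualised premium = (F − S)/S × (1/T) = (0.012084084 − 0.011984)/0.011984 ÷ (267/365) = 1.14%.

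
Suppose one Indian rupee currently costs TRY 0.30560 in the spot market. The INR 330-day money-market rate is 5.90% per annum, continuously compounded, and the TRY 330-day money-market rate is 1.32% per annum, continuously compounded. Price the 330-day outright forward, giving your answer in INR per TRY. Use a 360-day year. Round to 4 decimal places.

3.4126

T = 330/360 years.
TRY accumulates by e^(0.0132×330/360) = 1.0121735.
INR accumulates by e^(0.0590×330/360) = 1.0555726.
So F = 0.3056 × 1.0121735 / 1.0555726 = 0.2930355 (TRY/INR).
Invert for INR per TRY: 1 / 0.2930355 = 3.4126.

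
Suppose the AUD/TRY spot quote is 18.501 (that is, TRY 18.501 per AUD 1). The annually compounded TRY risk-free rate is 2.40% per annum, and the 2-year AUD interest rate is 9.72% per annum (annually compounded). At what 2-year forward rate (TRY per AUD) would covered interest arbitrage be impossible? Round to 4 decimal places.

16.1147

T = 2 years.
TRY accumulates by (1 + 0.0240)^2 = 1.048576.
AUD growth factor: (1 + 0.0972)^2 = 1.20384784.
CIP: F = S · (grow TRY)/(grow AUD) = 18.501 × 1.048576/1.20384784 = 16.114748 TRY per AUD.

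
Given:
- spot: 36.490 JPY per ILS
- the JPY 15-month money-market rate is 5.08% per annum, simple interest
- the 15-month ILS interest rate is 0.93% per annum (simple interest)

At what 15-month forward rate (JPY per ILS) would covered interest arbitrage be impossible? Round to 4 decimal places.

38.3612

T = 15/12 years.
Growth of 1 JPY over T: 1 + 0.0508×15/12 = 1.063500.
ILS accumulates by 1 + 0.0093×15/12 = 1.011625.
Forward (JPY per ILS) = 36.49 × 1.063500 / 1.011625 = 38.361166.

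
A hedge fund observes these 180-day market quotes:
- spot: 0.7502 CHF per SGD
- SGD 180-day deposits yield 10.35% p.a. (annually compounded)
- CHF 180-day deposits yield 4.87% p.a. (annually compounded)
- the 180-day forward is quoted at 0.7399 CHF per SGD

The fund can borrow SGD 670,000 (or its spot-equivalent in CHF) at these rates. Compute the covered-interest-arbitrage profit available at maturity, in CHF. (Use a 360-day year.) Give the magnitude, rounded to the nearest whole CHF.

T = 180/360 years.
Keep in SGD, deliver into the forward: 670,000·1.05047608·0.7399 = CHF 520,755.66.
Swap to CHF now, deposit: 670,000·0.7502·1.02406055 = CHF 514,727.65.
The quoted forward overvalues SGD, so borrow CHF, buy SGD at spot, deposit the SGD at 10.35%, and sell the proceeds forward at 0.7399.
Arbitrage profit = |520,755.66 − 514,727.65| = CHF 6,028.

CHF 6,028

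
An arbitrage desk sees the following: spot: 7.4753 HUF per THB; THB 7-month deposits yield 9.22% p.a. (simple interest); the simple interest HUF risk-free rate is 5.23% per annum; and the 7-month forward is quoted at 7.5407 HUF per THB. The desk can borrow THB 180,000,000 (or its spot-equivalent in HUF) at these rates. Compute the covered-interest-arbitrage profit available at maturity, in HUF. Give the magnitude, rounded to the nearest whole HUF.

T = 7/12 years.
Route A — deposit THB, sell forward: 180,000,000 × 1.053783333333 × 7.5407 = HUF 1,430,327,516.70.
Route B — convert at spot, deposit HUF: 180,000,000 × 7.4753 × 1.030508333333 = HUF 1,386,604,609.95.
The quoted forward overvalues THB, so borrow HUF, buy THB at spot, deposit the THB at 9.22%, and sell the proceeds forward at 7.5407.
Arbitrage profit = |1,430,327,516.70 − 1,386,604,609.95| = HUF 43,722,907.

HUF 43,722,907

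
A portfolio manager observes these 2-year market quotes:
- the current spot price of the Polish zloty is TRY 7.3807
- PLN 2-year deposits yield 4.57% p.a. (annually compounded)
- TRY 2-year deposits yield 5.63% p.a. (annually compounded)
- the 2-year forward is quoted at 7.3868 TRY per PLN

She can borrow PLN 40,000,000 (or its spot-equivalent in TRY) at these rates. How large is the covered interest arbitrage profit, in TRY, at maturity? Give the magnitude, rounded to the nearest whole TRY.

TRY 6,311,223

T = 2 years.
Keep in PLN, deliver into the forward: 40,000,000·1.09348849·7.3868 = TRY 323,095,231.12.
Swap to TRY now, deposit: 40,000,000·7.3807·1.11576969 = TRY 329,406,454.04.
The quoted forward undervalues PLN, so borrow PLN, convert to TRY at spot, deposit the TRY at 5.63%, and buy PLN forward at 7.3868 to cover the loan.
Arbitrage profit = |323,095,231.12 − 329,406,454.04| = TRY 6,311,223.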